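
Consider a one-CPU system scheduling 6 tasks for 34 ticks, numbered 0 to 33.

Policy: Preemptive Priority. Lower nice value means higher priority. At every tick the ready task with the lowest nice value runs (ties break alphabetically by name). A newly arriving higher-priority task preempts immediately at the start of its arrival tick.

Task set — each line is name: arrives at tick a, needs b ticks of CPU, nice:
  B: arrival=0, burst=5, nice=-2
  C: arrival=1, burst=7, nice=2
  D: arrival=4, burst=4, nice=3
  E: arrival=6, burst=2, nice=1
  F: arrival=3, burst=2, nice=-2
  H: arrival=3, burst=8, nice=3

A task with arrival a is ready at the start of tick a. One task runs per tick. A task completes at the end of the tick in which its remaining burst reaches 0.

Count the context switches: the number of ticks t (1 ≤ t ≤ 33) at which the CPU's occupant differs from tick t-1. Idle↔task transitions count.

t=0: ready={B} → run B
t=1: ready={B,C} → run B
t=2: ready={B,C} → run B
t=3: ready={B,C,F,H} → run B
t=4: ready={B,C,D,F,H} → run B
t=5: ready={C,D,F,H} → run F
t=6: ready={C,D,E,F,H} → run F
t=7: ready={C,D,E,H} → run E
t=8: ready={C,D,E,H} → run E
t=9: ready={C,D,H} → run C
t=10: ready={C,D,H} → run C
t=11: ready={C,D,H} → run C
t=12: ready={C,D,H} → run C
t=13: ready={C,D,H} → run C
t=14: ready={C,D,H} → run C
t=15: ready={C,D,H} → run C
t=16: ready={D,H} → run D
t=17: ready={D,H} → run D
t=18: ready={D,H} → run D
t=19: ready={D,H} → run D
t=20: ready={H} → run H
t=21: ready={H} → run H
t=22: ready={H} → run H
t=23: ready={H} → run H
t=24: ready={H} → run H
t=25: ready={H} → run H
t=26: ready={H} → run H
t=27: ready={H} → run H
t=28: (idle)
t=29: (idle)
t=30: (idle)
t=31: (idle)
t=32: (idle)
t=33: (idle)

context switches = 6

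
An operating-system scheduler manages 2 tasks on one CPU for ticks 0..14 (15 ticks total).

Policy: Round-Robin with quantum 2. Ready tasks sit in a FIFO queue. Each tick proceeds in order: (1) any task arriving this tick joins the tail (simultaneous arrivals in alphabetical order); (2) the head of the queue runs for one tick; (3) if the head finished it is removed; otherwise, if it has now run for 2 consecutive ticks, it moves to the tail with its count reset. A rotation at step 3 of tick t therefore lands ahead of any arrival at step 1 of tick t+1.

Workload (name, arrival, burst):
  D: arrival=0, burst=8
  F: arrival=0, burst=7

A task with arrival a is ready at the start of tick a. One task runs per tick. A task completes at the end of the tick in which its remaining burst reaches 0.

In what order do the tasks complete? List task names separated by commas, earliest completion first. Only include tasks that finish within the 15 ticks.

completion order = D, F

t=0: queue=[D,F] q_used=0 → run D
t=1: queue=[D,F] q_used=1 → run D
t=2: queue=[F,D] q_used=0 → run F
t=3: queue=[F,D] q_used=1 → run F
t=4: queue=[D,F] q_used=0 → run D
t=5: queue=[D,F] q_used=1 → run D
t=6: queue=[F,D] q_used=0 → run F
t=7: queue=[F,D] q_used=1 → run F
t=8: queue=[D,F] q_used=0 → run D
t=9: queue=[D,F] q_used=1 → run D
t=10: queue=[F,D] q_used=0 → run F
t=11: queue=[F,D] q_used=1 → run F
t=12: queue=[D,F] q_used=0 → run D
t=13: queue=[D,F] q_used=1 → run D
t=14: queue=[F] q_used=0 → run F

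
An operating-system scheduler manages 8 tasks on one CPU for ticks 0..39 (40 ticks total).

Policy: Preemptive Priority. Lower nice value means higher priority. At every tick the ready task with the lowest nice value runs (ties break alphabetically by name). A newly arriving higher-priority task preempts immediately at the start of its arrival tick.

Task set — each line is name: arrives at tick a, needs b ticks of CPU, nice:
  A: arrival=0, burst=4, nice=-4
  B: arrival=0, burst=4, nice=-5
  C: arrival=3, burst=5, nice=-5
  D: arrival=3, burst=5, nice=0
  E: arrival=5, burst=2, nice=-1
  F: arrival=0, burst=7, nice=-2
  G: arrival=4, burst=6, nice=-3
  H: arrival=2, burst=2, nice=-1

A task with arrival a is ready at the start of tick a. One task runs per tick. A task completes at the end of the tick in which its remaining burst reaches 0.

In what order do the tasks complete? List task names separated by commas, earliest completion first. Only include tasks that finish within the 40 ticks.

t=0: ready={A,B,F} → run B
t=1: ready={A,B,F} → run B
t=2: ready={A,B,F,H} → run B
t=3: ready={A,B,C,D,F,H} → run B
t=4: ready={A,C,D,F,G,H} → run C
t=5: ready={A,C,D,E,F,G,H} → run C
t=6: ready={A,C,D,E,F,G,H} → run C
t=7: ready={A,C,D,E,F,G,H} → run C
t=8: ready={A,C,D,E,F,G,H} → run C
t=9: ready={A,D,E,F,G,H} → run A
t=10: ready={A,D,E,F,G,H} → run A
t=11: ready={A,D,E,F,G,H} → run A
t=12: ready={A,D,E,F,G,H} → run A
t=13: ready={D,E,F,G,H} → run G
t=14: ready={D,E,F,G,H} → run G
t=15: ready={D,E,F,G,H} → run G
t=16: ready={D,E,F,G,H} → run G
t=17: ready={D,E,F,G,H} → run G
t=18: ready={D,E,F,G,H} → run G
t=19: ready={D,E,F,H} → run F
t=20: ready={D,E,F,H} → run F
t=21: ready={D,E,F,H} → run F
t=22: ready={D,E,F,H} → run F
t=23: ready={D,E,F,H} → run F
t=24: ready={D,E,F,H} → run F
t=25: ready={D,E,F,H} → run F
t=26: ready={D,E,H} → run E
t=27: ready={D,E,H} → run E
t=28: ready={D,H} → run H
t=29: ready={D,H} → run H
t=30: ready={D} → run D
t=31: ready={D} → run D
t=32: ready={D} → run D
t=33: ready={D} → run D
t=34: ready={D} → run D
t=35: (idle)
t=36: (idle)
t=37: (idle)
t=38: (idle)
t=39: (idle)

completion order = B, C, A, G, F, E, H, D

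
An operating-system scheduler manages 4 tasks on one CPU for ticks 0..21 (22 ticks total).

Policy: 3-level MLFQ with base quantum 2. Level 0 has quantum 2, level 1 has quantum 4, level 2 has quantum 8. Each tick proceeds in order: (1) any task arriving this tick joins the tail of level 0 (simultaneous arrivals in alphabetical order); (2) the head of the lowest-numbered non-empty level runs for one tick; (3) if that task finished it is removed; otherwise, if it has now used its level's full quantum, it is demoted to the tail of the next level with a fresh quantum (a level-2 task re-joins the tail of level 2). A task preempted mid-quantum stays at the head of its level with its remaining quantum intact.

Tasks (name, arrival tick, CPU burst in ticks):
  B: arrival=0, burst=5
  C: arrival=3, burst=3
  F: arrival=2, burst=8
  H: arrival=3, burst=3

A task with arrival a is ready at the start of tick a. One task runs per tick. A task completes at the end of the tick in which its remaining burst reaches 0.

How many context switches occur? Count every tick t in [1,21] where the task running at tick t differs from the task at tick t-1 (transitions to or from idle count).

t=0: L0/L1/L2 = B/-/- → run B
t=1: L0/L1/L2 = B/-/- → run B
t=2: L0/L1/L2 = F/B/- → run F
t=3: L0/L1/L2 = FCH/B/- → run F
t=4: L0/L1/L2 = CH/BF/- → run C
t=5: L0/L1/L2 = CH/BF/- → run C
t=6: L0/L1/L2 = H/BFC/- → run H
t=7: L0/L1/L2 = H/BFC/- → run H
t=8: L0/L1/L2 = -/BFCH/- → run B
t=9: L0/L1/L2 = -/BFCH/- → run B
t=10: L0/L1/L2 = -/BFCH/- → run B
t=11: L0/L1/L2 = -/FCH/- → run F
t=12: L0/L1/L2 = -/FCH/- → run F
t=13: L0/L1/L2 = -/FCH/- → run F
t=14: L0/L1/L2 = -/FCH/- → run F
t=15: L0/L1/L2 = -/CH/F → run C
t=16: L0/L1/L2 = -/H/F → run H
t=17: L0/L1/L2 = -/-/F → run F
t=18: L0/L1/L2 = -/-/F → run F
t=19: (idle)
t=20: (idle)
t=21: (idle)

context switches = 9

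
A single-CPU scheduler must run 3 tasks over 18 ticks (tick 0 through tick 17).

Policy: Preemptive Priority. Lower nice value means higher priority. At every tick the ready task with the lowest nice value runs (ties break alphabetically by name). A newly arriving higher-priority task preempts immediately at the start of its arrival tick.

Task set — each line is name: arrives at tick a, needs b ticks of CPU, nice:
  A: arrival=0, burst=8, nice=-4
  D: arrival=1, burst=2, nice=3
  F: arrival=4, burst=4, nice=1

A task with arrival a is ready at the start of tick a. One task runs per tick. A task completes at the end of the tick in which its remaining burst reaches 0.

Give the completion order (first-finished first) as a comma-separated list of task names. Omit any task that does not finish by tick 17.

completion order = A, F, D

t=0: ready={A} → run A
t=1: ready={A,D} → run A
t=2: ready={A,D} → run A
t=3: ready={A,D} → run A
t=4: ready={A,D,F} → run A
t=5: ready={A,D,F} → run A
t=6: ready={A,D,F} → run A
t=7: ready={A,D,F} → run A
t=8: ready={D,F} → run F
t=9: ready={D,F} → run F
t=10: ready={D,F} → run F
t=11: ready={D,F} → run F
t=12: ready={D} → run D
t=13: ready={D} → run D
t=14: (idle)
t=15: (idle)
t=16: (idle)
t=17: (idle)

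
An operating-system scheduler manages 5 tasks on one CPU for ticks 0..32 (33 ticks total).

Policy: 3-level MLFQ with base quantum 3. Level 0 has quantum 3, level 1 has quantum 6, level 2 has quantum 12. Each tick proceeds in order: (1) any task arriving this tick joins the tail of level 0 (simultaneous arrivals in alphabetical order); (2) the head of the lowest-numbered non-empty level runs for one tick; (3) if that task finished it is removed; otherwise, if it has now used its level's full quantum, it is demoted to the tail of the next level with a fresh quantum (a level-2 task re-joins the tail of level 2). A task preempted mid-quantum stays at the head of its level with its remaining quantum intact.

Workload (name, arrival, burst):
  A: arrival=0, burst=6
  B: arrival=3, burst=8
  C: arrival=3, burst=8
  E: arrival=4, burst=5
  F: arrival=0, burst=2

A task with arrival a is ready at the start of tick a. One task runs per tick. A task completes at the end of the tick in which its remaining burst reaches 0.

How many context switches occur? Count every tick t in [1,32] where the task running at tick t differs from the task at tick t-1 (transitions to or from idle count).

context switches = 9

t=0: L0/L1/L2 = AF/-/- → run A
t=1: L0/L1/L2 = AF/-/- → run A
t=2: L0/L1/L2 = AF/-/- → run A
t=3: L0/L1/L2 = FBC/A/- → run F
t=4: L0/L1/L2 = FBCE/A/- → run F
t=5: L0/L1/L2 = BCE/A/- → run B
t=6: L0/L1/L2 = BCE/A/- → run B
t=7: L0/L1/L2 = BCE/A/- → run B
t=8: L0/L1/L2 = CE/AB/- → run C
t=9: L0/L1/L2 = CE/AB/- → run C
t=10: L0/L1/L2 = CE/AB/- → run C
t=11: L0/L1/L2 = E/ABC/- → run E
t=12: L0/L1/L2 = E/ABC/- → run E
t=13: L0/L1/L2 = E/ABC/- → run E
t=14: L0/L1/L2 = -/ABCE/- → run A
t=15: L0/L1/L2 = -/ABCE/- → run A
t=16: L0/L1/L2 = -/ABCE/- → run A
t=17: L0/L1/L2 = -/BCE/- → run B
t=18: L0/L1/L2 = -/BCE/- → run B
t=19: L0/L1/L2 = -/BCE/- → run B
t=20: L0/L1/L2 = -/BCE/- → run B
t=21: L0/L1/L2 = -/BCE/- → run B
t=22: L0/L1/L2 = -/CE/- → run C
t=23: L0/L1/L2 = -/CE/- → run C
t=24: L0/L1/L2 = -/CE/- → run C
t=25: L0/L1/L2 = -/CE/- → run C
t=26: L0/L1/L2 = -/CE/- → run C
t=27: L0/L1/L2 = -/E/- → run E
t=28: L0/L1/L2 = -/E/- → run E
t=29: (idle)
t=30: (idle)
t=31: (idle)
t=32: (idle)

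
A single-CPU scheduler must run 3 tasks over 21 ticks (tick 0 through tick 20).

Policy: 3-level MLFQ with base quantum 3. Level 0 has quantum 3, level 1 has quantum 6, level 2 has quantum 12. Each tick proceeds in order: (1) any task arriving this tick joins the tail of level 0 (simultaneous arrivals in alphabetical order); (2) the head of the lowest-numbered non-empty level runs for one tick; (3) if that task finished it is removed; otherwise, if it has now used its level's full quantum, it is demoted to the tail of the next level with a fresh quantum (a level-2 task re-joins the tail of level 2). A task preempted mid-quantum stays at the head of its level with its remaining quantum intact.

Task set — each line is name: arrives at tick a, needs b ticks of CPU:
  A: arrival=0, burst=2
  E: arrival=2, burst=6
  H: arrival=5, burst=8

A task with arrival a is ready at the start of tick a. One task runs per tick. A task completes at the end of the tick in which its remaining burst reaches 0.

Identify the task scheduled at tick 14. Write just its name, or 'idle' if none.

running at tick 14 = H

t=0: L0/L1/L2 = A/-/- → run A
t=1: L0/L1/L2 = A/-/- → run A
t=2: L0/L1/L2 = E/-/- → run E
t=3: L0/L1/L2 = E/-/- → run E
t=4: L0/L1/L2 = E/-/- → run E
t=5: L0/L1/L2 = H/E/- → run H
t=6: L0/L1/L2 = H/E/- → run H
t=7: L0/L1/L2 = H/E/- → run H
t=8: L0/L1/L2 = -/EH/- → run E
t=9: L0/L1/L2 = -/EH/- → run E
t=10: L0/L1/L2 = -/EH/- → run E
t=11: L0/L1/L2 = -/H/- → run H
t=12: L0/L1/L2 = -/H/- → run H
t=13: L0/L1/L2 = -/H/- → run H
t=14: L0/L1/L2 = -/H/- → run H
t=15: L0/L1/L2 = -/H/- → run H
t=16: (idle)
t=17: (idle)
t=18: (idle)
t=19: (idle)
t=20: (idle)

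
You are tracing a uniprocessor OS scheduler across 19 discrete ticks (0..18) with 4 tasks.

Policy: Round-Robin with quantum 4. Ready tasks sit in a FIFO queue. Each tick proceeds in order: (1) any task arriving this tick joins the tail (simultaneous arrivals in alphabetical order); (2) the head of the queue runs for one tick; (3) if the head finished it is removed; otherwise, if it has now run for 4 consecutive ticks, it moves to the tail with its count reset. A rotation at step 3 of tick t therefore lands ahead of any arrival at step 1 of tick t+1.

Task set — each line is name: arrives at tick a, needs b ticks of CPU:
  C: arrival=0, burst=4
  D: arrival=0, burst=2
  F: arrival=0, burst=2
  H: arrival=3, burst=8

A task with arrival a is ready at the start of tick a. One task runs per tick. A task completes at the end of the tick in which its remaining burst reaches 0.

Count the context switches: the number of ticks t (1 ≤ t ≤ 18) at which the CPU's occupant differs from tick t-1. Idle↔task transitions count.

context switches = 4

t=0: queue=[C,D,F] q_used=0 → run C
t=1: queue=[C,D,F] q_used=1 → run C
t=2: queue=[C,D,F] q_used=2 → run C
t=3: queue=[C,D,F,H] q_used=3 → run C
t=4: queue=[D,F,H] q_used=0 → run D
t=5: queue=[D,F,H] q_used=1 → run D
t=6: queue=[F,H] q_used=0 → run F
t=7: queue=[F,H] q_used=1 → run F
t=8: queue=[H] q_used=0 → run H
t=9: queue=[H] q_used=1 → run H
t=10: queue=[H] q_used=2 → run H
t=11: queue=[H] q_used=3 → run H
t=12: queue=[H] q_used=0 → run H
t=13: queue=[H] q_used=1 → run H
t=14: queue=[H] q_used=2 → run H
t=15: queue=[H] q_used=3 → run H
t=16: (idle)
t=17: (idle)
t=18: (idle)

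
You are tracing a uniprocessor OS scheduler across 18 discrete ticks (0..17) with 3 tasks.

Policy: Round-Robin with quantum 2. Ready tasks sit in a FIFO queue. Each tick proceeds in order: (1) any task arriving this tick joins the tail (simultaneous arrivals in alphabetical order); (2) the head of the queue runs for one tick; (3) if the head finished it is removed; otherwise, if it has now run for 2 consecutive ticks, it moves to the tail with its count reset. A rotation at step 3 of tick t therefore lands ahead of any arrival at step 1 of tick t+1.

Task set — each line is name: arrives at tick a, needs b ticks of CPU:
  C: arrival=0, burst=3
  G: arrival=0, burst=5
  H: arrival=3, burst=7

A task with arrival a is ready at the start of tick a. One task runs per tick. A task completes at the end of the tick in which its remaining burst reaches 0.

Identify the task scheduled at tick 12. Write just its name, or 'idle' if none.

t=0: queue=[C,G] q_used=0 → run C
t=1: queue=[C,G] q_used=1 → run C
t=2: queue=[G,C] q_used=0 → run G
t=3: queue=[G,C,H] q_used=1 → run G
t=4: queue=[C,H,G] q_used=0 → run C
t=5: queue=[H,G] q_used=0 → run H
t=6: queue=[H,G] q_used=1 → run H
t=7: queue=[G,H] q_used=0 → run G
t=8: queue=[G,H] q_used=1 → run G
t=9: queue=[H,G] q_used=0 → run H
t=10: queue=[H,G] q_used=1 → run H
t=11: queue=[G,H] q_used=0 → run G
t=12: queue=[H] q_used=0 → run H
t=13: queue=[H] q_used=1 → run H
t=14: queue=[H] q_used=0 → run H
t=15: (idle)
t=16: (idle)
t=17: (idle)

running at tick 12 = H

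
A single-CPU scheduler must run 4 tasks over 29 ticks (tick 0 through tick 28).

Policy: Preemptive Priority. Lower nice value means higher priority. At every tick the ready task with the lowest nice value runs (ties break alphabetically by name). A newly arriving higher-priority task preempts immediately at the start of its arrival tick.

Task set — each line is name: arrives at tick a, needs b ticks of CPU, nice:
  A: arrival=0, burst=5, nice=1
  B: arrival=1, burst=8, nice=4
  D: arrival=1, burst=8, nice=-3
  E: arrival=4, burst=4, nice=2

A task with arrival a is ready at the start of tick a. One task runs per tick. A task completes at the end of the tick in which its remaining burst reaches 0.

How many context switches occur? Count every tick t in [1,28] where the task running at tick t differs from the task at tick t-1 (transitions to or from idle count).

t=0: ready={A} → run A
t=1: ready={A,B,D} → run D
t=2: ready={A,B,D} → run D
t=3: ready={A,B,D} → run D
t=4: ready={A,B,D,E} → run D
t=5: ready={A,B,D,E} → run D
t=6: ready={A,B,D,E} → run D
t=7: ready={A,B,D,E} → run D
t=8: ready={A,B,D,E} → run D
t=9: ready={A,B,E} → run A
t=10: ready={A,B,E} → run A
t=11: ready={A,B,E} → run A
t=12: ready={A,B,E} → run A
t=13: ready={B,E} → run E
t=14: ready={B,E} → run E
t=15: ready={B,E} → run E
t=16: ready={B,E} → run E
t=17: ready={B} → run B
t=18: ready={B} → run B
t=19: ready={B} → run B
t=20: ready={B} → run B
t=21: ready={B} → run B
t=22: ready={B} → run B
t=23: ready={B} → run B
t=24: ready={B} → run B
t=25: (idle)
t=26: (idle)
t=27: (idle)
t=28: (idle)

context switches = 5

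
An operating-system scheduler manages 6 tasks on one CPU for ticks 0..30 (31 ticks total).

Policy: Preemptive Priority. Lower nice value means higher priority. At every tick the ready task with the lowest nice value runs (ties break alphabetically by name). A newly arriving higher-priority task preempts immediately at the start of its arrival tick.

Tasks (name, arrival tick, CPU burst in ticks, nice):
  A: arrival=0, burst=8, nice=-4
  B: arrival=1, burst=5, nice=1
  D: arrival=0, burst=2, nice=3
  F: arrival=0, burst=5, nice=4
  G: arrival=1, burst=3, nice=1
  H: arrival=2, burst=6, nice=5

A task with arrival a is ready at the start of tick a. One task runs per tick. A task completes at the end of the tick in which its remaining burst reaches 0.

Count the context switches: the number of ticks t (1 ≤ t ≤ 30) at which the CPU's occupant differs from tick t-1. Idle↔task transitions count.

context switches = 6

t=0: ready={A,D,F} → run A
t=1: ready={A,B,D,F,G} → run A
t=2: ready={A,B,D,F,G,H} → run A
t=3: ready={A,B,D,F,G,H} → run A
t=4: ready={A,B,D,F,G,H} → run A
t=5: ready={A,B,D,F,G,H} → run A
t=6: ready={A,B,D,F,G,H} → run A
t=7: ready={A,B,D,F,G,H} → run A
t=8: ready={B,D,F,G,H} → run B
t=9: ready={B,D,F,G,H} → run B
t=10: ready={B,D,F,G,H} → run B
t=11: ready={B,D,F,G,H} → run B
t=12: ready={B,D,F,G,H} → run B
t=13: ready={D,F,G,H} → run G
t=14: ready={D,F,G,H} → run G
t=15: ready={D,F,G,H} → run G
t=16: ready={D,F,H} → run D
t=17: ready={D,F,H} → run D
t=18: ready={F,H} → run F
t=19: ready={F,H} → run F
t=20: ready={F,H} → run F
t=21: ready={F,H} → run F
t=22: ready={F,H} → run F
t=23: ready={H} → run H
t=24: ready={H} → run H
t=25: ready={H} → run H
t=26: ready={H} → run H
t=27: ready={H} → run H
t=28: ready={H} → run H
t=29: (idle)
t=30: (idle)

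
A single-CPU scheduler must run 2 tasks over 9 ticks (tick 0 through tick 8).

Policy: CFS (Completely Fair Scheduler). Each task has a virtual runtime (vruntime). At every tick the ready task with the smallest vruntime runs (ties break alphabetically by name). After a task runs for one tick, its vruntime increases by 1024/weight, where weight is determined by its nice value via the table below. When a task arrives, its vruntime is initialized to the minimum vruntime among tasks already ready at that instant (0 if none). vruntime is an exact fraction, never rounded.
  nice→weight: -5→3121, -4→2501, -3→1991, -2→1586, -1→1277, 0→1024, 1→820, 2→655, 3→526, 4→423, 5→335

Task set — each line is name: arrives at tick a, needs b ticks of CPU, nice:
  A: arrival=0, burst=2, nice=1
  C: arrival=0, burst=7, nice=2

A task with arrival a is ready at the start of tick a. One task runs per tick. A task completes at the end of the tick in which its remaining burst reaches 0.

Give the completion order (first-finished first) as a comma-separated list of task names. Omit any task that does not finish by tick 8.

t=0: vr[A=0 C=0] → run A
t=1: vr[A=256/205 C=0] → run C
t=2: vr[A=256/205 C=1024/655] → run A
t=3: vr[C=1024/655] → run C
t=4: vr[C=2048/655] → run C
t=5: vr[C=3072/655] → run C
t=6: vr[C=4096/655] → run C
t=7: vr[C=1024/131] → run C
t=8: vr[C=6144/655] → run C

completion order = A, C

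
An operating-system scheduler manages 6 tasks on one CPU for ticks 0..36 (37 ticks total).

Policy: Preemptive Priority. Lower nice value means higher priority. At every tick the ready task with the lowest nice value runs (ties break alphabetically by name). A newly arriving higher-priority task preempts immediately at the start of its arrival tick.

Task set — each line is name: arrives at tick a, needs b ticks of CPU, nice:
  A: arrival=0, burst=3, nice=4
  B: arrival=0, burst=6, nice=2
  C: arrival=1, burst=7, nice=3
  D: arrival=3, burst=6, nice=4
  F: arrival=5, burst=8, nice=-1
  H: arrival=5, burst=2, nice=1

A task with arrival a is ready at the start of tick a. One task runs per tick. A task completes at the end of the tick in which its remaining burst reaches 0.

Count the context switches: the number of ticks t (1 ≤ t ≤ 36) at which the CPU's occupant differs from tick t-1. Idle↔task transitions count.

t=0: ready={A,B} → run B
t=1: ready={A,B,C} → run B
t=2: ready={A,B,C} → run B
t=3: ready={A,B,C,D} → run B
t=4: ready={A,B,C,D} → run B
t=5: ready={A,B,C,D,F,H} → run F
t=6: ready={A,B,C,D,F,H} → run F
t=7: ready={A,B,C,D,F,H} → run F
t=8: ready={A,B,C,D,F,H} → run F
t=9: ready={A,B,C,D,F,H} → run F
t=10: ready={A,B,C,D,F,H} → run F
t=11: ready={A,B,C,D,F,H} → run F
t=12: ready={A,B,C,D,F,H} → run F
t=13: ready={A,B,C,D,H} → run H
t=14: ready={A,B,C,D,H} → run H
t=15: ready={A,B,C,D} → run B
t=16: ready={A,C,D} → run C
t=17: ready={A,C,D} → run C
t=18: ready={A,C,D} → run C
t=19: ready={A,C,D} → run C
t=20: ready={A,C,D} → run C
t=21: ready={A,C,D} → run C
t=22: ready={A,C,D} → run C
t=23: ready={A,D} → run A
t=24: ready={A,D} → run A
t=25: ready={A,D} → run A
t=26: ready={D} → run D
t=27: ready={D} → run D
t=28: ready={D} → run D
t=29: ready={D} → run D
t=30: ready={D} → run D
t=31: ready={D} → run D
t=32: (idle)
t=33: (idle)
t=34: (idle)
t=35: (idle)
t=36: (idle)

context switches = 7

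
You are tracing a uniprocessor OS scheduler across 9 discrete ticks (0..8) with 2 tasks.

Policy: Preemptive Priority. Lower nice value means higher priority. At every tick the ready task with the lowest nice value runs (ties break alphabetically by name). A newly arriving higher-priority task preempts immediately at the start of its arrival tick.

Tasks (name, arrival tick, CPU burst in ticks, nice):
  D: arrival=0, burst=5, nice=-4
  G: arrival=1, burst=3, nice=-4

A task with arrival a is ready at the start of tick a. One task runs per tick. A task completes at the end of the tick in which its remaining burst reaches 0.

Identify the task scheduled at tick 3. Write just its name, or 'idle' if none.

t=0: ready={D} → run D
t=1: ready={D,G} → run D
t=2: ready={D,G} → run D
t=3: ready={D,G} → run D
t=4: ready={D,G} → run D
t=5: ready={G} → run G
t=6: ready={G} → run G
t=7: ready={G} → run G
t=8: (idle)

running at tick 3 = D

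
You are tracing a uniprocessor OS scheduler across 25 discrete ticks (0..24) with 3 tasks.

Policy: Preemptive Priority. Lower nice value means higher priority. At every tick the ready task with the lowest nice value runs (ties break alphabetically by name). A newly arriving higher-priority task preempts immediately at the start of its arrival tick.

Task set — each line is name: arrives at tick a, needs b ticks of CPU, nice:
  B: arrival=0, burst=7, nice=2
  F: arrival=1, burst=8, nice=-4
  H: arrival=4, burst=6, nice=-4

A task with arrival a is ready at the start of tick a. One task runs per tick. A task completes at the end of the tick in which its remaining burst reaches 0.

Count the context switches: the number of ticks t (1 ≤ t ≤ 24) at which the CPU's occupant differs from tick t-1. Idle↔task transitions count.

context switches = 4

t=0: ready={B} → run B
t=1: ready={B,F} → run F
t=2: ready={B,F} → run F
t=3: ready={B,F} → run F
t=4: ready={B,F,H} → run F
t=5: ready={B,F,H} → run F
t=6: ready={B,F,H} → run F
t=7: ready={B,F,H} → run F
t=8: ready={B,F,H} → run F
t=9: ready={B,H} → run H
t=10: ready={B,H} → run H
t=11: ready={B,H} → run H
t=12: ready={B,H} → run H
t=13: ready={B,H} → run H
t=14: ready={B,H} → run H
t=15: ready={B} → run B
t=16: ready={B} → run B
t=17: ready={B} → run B
t=18: ready={B} → run B
t=19: ready={B} → run B
t=20: ready={B} → run B
t=21: (idle)
t=22: (idle)
t=23: (idle)
t=24: (idle)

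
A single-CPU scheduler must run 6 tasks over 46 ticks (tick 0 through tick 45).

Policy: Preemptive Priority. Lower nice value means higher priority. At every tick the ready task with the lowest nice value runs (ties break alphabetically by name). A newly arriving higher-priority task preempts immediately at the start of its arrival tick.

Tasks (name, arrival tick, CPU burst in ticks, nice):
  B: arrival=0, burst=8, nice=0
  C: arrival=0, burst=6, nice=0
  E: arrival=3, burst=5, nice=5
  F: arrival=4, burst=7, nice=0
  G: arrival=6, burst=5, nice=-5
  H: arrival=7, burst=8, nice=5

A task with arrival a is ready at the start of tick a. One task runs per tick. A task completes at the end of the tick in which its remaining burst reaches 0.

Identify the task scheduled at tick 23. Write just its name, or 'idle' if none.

running at tick 23 = F

t=0: ready={B,C} → run B
t=1: ready={B,C} → run B
t=2: ready={B,C} → run B
t=3: ready={B,C,E} → run B
t=4: ready={B,C,E,F} → run B
t=5: ready={B,C,E,F} → run B
t=6: ready={B,C,E,F,G} → run G
t=7: ready={B,C,E,F,G,H} → run G
t=8: ready={B,C,E,F,G,H} → run G
t=9: ready={B,C,E,F,G,H} → run G
t=10: ready={B,C,E,F,G,H} → run G
t=11: ready={B,C,E,F,H} → run B
t=12: ready={B,C,E,F,H} → run B
t=13: ready={C,E,F,H} → run C
t=14: ready={C,E,F,H} → run C
t=15: ready={C,E,F,H} → run C
t=16: ready={C,E,F,H} → run C
t=17: ready={C,E,F,H} → run C
t=18: ready={C,E,F,H} → run C
t=19: ready={E,F,H} → run F
t=20: ready={E,F,H} → run F
t=21: ready={E,F,H} → run F
t=22: ready={E,F,H} → run F
t=23: ready={E,F,H} → run F
t=24: ready={E,F,H} → run F
t=25: ready={E,F,H} → run F
t=26: ready={E,H} → run E
t=27: ready={E,H} → run E
t=28: ready={E,H} → run E
t=29: ready={E,H} → run E
t=30: ready={E,H} → run E
t=31: ready={H} → run H
t=32: ready={H} → run H
t=33: ready={H} → run H
t=34: ready={H} → run H
t=35: ready={H} → run H
t=36: ready={H} → run H
t=37: ready={H} → run H
t=38: ready={H} → run H
t=39: (idle)
t=40: (idle)
t=41: (idle)
t=42: (idle)
t=43: (idle)
t=44: (idle)
t=45: (idle)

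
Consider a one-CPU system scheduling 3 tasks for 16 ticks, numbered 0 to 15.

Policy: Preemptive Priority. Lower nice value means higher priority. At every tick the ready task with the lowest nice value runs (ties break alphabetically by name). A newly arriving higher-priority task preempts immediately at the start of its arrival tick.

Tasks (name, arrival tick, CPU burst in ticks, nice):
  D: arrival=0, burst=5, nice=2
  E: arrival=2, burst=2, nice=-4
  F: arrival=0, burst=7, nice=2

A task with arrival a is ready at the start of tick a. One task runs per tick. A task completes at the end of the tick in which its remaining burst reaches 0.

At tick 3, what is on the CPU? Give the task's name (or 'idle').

running at tick 3 = E

t=0: ready={D,F} → run D
t=1: ready={D,F} → run D
t=2: ready={D,E,F} → run E
t=3: ready={D,E,F} → run E
t=4: ready={D,F} → run D
t=5: ready={D,F} → run D
t=6: ready={D,F} → run D
t=7: ready={F} → run F
t=8: ready={F} → run F
t=9: ready={F} → run F
t=10: ready={F} → run F
t=11: ready={F} → run F
t=12: ready={F} → run F
t=13: ready={F} → run F
t=14: (idle)
t=15: (idle)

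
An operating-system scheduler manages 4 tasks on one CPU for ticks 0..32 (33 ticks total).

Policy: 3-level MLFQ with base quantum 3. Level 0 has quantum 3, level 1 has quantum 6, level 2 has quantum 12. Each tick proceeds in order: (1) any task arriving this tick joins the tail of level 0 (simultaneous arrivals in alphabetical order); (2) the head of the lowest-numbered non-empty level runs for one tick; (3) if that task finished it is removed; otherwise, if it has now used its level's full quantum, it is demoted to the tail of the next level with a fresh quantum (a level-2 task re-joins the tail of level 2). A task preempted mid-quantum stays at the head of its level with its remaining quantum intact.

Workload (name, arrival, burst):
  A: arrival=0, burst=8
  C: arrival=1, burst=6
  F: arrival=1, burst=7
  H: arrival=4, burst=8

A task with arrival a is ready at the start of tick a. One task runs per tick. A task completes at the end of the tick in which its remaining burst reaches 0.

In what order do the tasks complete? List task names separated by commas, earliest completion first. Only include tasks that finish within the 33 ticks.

completion order = A, C, F, H

t=0: L0/L1/L2 = A/-/- → run A
t=1: L0/L1/L2 = ACF/-/- → run A
t=2: L0/L1/L2 = ACF/-/- → run A
t=3: L0/L1/L2 = CF/A/- → run C
t=4: L0/L1/L2 = CFH/A/- → run C
t=5: L0/L1/L2 = CFH/A/- → run C
t=6: L0/L1/L2 = FH/AC/- → run F
t=7: L0/L1/L2 = FH/AC/- → run F
t=8: L0/L1/L2 = FH/AC/- → run F
t=9: L0/L1/L2 = H/ACF/- → run H
t=10: L0/L1/L2 = H/ACF/- → run H
t=11: L0/L1/L2 = H/ACF/- → run H
t=12: L0/L1/L2 = -/ACFH/- → run A
t=13: L0/L1/L2 = -/ACFH/- → run A
t=14: L0/L1/L2 = -/ACFH/- → run A
t=15: L0/L1/L2 = -/ACFH/- → run A
t=16: L0/L1/L2 = -/ACFH/- → run A
t=17: L0/L1/L2 = -/CFH/- → run C
t=18: L0/L1/L2 = -/CFH/- → run C
t=19: L0/L1/L2 = -/CFH/- → run C
t=20: L0/L1/L2 = -/FH/- → run F
t=21: L0/L1/L2 = -/FH/- → run F
t=22: L0/L1/L2 = -/FH/- → run F
t=23: L0/L1/L2 = -/FH/- → run F
t=24: L0/L1/L2 = -/H/- → run H
t=25: L0/L1/L2 = -/H/- → run H
t=26: L0/L1/L2 = -/H/- → run H
t=27: L0/L1/L2 = -/H/- → run H
t=28: L0/L1/L2 = -/H/- → run H
t=29: (idle)
t=30: (idle)
t=31: (idle)
t=32: (idle)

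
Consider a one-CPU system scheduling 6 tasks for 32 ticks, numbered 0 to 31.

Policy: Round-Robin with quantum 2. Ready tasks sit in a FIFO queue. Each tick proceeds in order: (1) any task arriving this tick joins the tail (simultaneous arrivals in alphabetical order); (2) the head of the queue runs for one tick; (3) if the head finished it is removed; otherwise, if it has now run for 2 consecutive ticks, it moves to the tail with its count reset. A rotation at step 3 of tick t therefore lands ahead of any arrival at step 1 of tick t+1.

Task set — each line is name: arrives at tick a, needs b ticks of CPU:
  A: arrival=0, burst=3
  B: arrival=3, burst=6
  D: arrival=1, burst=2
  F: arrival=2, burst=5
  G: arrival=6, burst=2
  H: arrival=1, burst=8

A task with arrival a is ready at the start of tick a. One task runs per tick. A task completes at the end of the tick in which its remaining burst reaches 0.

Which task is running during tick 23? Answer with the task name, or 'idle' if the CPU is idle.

running at tick 23 = B

t=0: queue=[A] q_used=0 → run A
t=1: queue=[A,D,H] q_used=1 → run A
t=2: queue=[D,H,A,F] q_used=0 → run D
t=3: queue=[D,H,A,F,B] q_used=1 → run D
t=4: queue=[H,A,F,B] q_used=0 → run H
t=5: queue=[H,A,F,B] q_used=1 → run H
t=6: queue=[A,F,B,H,G] q_used=0 → run A
t=7: queue=[F,B,H,G] q_used=0 → run F
t=8: queue=[F,B,H,G] q_used=1 → run F
t=9: queue=[B,H,G,F] q_used=0 → run B
t=10: queue=[B,H,G,F] q_used=1 → run B
t=11: queue=[H,G,F,B] q_used=0 → run H
t=12: queue=[H,G,F,B] q_used=1 → run H
t=13: queue=[G,F,B,H] q_used=0 → run G
t=14: queue=[G,F,B,H] q_used=1 → run G
t=15: queue=[F,B,H] q_used=0 → run F
t=16: queue=[F,B,H] q_used=1 → run F
t=17: queue=[B,H,F] q_used=0 → run B
t=18: queue=[B,H,F] q_used=1 → run B
t=19: queue=[H,F,B] q_used=0 → run H
t=20: queue=[H,F,B] q_used=1 → run H
t=21: queue=[F,B,H] q_used=0 → run F
t=22: queue=[B,H] q_used=0 → run B
t=23: queue=[B,H] q_used=1 → run B
t=24: queue=[H] q_used=0 → run H
t=25: queue=[H] q_used=1 → run H
t=26: (idle)
t=27: (idle)
t=28: (idle)
t=29: (idle)
t=30: (idle)
t=31: (idle)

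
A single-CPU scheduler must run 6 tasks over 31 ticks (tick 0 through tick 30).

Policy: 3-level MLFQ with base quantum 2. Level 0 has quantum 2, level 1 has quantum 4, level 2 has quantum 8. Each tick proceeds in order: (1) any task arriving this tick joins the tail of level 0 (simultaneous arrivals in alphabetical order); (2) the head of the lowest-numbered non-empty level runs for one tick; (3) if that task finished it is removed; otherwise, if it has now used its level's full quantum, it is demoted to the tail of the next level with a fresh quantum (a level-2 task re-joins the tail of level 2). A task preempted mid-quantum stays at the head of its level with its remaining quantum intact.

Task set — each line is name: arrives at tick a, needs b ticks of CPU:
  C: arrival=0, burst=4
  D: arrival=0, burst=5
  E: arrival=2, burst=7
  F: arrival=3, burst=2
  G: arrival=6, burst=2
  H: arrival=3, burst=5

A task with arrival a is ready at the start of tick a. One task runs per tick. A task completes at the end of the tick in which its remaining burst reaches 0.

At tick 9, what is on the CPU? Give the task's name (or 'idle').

running at tick 9 = H

t=0: L0/L1/L2 = CD/-/- → run C
t=1: L0/L1/L2 = CD/-/- → run C
t=2: L0/L1/L2 = DE/C/- → run D
t=3: L0/L1/L2 = DEFH/C/- → run D
t=4: L0/L1/L2 = EFH/CD/- → run E
t=5: L0/L1/L2 = EFH/CD/- → run E
t=6: L0/L1/L2 = FHG/CDE/- → run F
t=7: L0/L1/L2 = FHG/CDE/- → run F
t=8: L0/L1/L2 = HG/CDE/- → run H
t=9: L0/L1/L2 = HG/CDE/- → run H
t=10: L0/L1/L2 = G/CDEH/- → run G
t=11: L0/L1/L2 = G/CDEH/- → run G
t=12: L0/L1/L2 = -/CDEH/- → run C
t=13: L0/L1/L2 = -/CDEH/- → run C
t=14: L0/L1/L2 = -/DEH/- → run D
t=15: L0/L1/L2 = -/DEH/- → run D
t=16: L0/L1/L2 = -/DEH/- → run D
t=17: L0/L1/L2 = -/EH/- → run E
t=18: L0/L1/L2 = -/EH/- → run E
t=19: L0/L1/L2 = -/EH/- → run E
t=20: L0/L1/L2 = -/EH/- → run E
t=21: L0/L1/L2 = -/H/E → run H
t=22: L0/L1/L2 = -/H/E → run H
t=23: L0/L1/L2 = -/H/E → run H
t=24: L0/L1/L2 = -/-/E → run E
t=25: (idle)
t=26: (idle)
t=27: (idle)
t=28: (idle)
t=29: (idle)
t=30: (idle)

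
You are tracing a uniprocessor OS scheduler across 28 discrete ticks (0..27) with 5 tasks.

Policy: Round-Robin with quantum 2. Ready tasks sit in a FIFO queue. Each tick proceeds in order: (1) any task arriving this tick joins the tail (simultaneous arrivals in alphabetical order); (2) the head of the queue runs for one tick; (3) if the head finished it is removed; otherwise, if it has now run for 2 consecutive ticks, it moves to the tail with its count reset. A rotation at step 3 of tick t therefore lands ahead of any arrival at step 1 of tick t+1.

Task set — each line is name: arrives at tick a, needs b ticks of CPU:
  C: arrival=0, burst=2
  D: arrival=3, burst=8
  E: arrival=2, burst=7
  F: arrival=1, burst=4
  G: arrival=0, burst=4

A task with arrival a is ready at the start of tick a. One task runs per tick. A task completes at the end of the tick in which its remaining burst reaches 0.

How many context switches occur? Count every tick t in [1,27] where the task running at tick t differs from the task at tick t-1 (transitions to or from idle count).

t=0: queue=[C,G] q_used=0 → run C
t=1: queue=[C,G,F] q_used=1 → run C
t=2: queue=[G,F,E] q_used=0 → run G
t=3: queue=[G,F,E,D] q_used=1 → run G
t=4: queue=[F,E,D,G] q_used=0 → run F
t=5: queue=[F,E,D,G] q_used=1 → run F
t=6: queue=[E,D,G,F] q_used=0 → run E
t=7: queue=[E,D,G,F] q_used=1 → run E
t=8: queue=[D,G,F,E] q_used=0 → run D
t=9: queue=[D,G,F,E] q_used=1 → run D
t=10: queue=[G,F,E,D] q_used=0 → run G
t=11: queue=[G,F,E,D] q_used=1 → run G
t=12: queue=[F,E,D] q_used=0 → run F
t=13: queue=[F,E,D] q_used=1 → run F
t=14: queue=[E,D] q_used=0 → run E
t=15: queue=[E,D] q_used=1 → run E
t=16: queue=[D,E] q_used=0 → run D
t=17: queue=[D,E] q_used=1 → run D
t=18: queue=[E,D] q_used=0 → run E
t=19: queue=[E,D] q_used=1 → run E
t=20: queue=[D,E] q_used=0 → run D
t=21: queue=[D,E] q_used=1 → run D
t=22: queue=[E,D] q_used=0 → run E
t=23: queue=[D] q_used=0 → run D
t=24: queue=[D] q_used=1 → run D
t=25: (idle)
t=26: (idle)
t=27: (idle)

context switches = 13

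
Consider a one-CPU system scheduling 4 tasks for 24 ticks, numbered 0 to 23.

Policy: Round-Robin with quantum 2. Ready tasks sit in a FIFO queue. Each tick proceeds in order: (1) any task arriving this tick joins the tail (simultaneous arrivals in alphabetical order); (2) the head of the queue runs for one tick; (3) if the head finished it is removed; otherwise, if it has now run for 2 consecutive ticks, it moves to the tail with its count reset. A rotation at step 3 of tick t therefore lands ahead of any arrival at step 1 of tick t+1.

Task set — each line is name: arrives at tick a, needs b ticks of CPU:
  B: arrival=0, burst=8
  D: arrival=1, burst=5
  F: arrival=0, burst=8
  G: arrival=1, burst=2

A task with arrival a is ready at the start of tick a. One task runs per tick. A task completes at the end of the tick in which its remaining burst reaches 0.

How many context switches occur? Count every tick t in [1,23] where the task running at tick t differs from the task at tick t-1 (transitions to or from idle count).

context switches = 12

t=0: queue=[B,F] q_used=0 → run B
t=1: queue=[B,F,D,G] q_used=1 → run B
t=2: queue=[F,D,G,B] q_used=0 → run F
t=3: queue=[F,D,G,B] q_used=1 → run F
t=4: queue=[D,G,B,F] q_used=0 → run D
t=5: queue=[D,G,B,F] q_used=1 → run D
t=6: queue=[G,B,F,D] q_used=0 → run G
t=7: queue=[G,B,F,D] q_used=1 → run G
t=8: queue=[B,F,D] q_used=0 → run B
t=9: queue=[B,F,D] q_used=1 → run B
t=10: queue=[F,D,B] q_used=0 → run F
t=11: queue=[F,D,B] q_used=1 → run F
t=12: queue=[D,B,F] q_used=0 → run D
t=13: queue=[D,B,F] q_used=1 → run D
t=14: queue=[B,F,D] q_used=0 → run B
t=15: queue=[B,F,D] q_used=1 → run B
t=16: queue=[F,D,B] q_used=0 → run F
t=17: queue=[F,D,B] q_used=1 → run F
t=18: queue=[D,B,F] q_used=0 → run D
t=19: queue=[B,F] q_used=0 → run B
t=20: queue=[B,F] q_used=1 → run B
t=21: queue=[F] q_used=0 → run F
t=22: queue=[F] q_used=1 → run F
t=23: (idle)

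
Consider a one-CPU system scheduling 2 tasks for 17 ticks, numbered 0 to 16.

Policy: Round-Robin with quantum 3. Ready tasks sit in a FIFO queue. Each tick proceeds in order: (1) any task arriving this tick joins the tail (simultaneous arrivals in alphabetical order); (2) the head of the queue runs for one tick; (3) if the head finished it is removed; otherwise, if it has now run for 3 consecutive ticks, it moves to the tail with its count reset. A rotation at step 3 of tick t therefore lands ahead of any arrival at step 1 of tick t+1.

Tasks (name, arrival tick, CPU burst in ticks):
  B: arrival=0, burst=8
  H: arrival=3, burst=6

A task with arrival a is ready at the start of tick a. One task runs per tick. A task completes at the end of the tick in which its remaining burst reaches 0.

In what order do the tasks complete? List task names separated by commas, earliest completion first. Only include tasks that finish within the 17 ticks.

t=0: queue=[B] q_used=0 → run B
t=1: queue=[B] q_used=1 → run B
t=2: queue=[B] q_used=2 → run B
t=3: queue=[B,H] q_used=0 → run B
t=4: queue=[B,H] q_used=1 → run B
t=5: queue=[B,H] q_used=2 → run B
t=6: queue=[H,B] q_used=0 → run H
t=7: queue=[H,B] q_used=1 → run H
t=8: queue=[H,B] q_used=2 → run H
t=9: queue=[B,H] q_used=0 → run B
t=10: queue=[B,H] q_used=1 → run B
t=11: queue=[H] q_used=0 → run H
t=12: queue=[H] q_used=1 → run H
t=13: queue=[H] q_used=2 → run H
t=14: (idle)
t=15: (idle)
t=16: (idle)

completion order = B, H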